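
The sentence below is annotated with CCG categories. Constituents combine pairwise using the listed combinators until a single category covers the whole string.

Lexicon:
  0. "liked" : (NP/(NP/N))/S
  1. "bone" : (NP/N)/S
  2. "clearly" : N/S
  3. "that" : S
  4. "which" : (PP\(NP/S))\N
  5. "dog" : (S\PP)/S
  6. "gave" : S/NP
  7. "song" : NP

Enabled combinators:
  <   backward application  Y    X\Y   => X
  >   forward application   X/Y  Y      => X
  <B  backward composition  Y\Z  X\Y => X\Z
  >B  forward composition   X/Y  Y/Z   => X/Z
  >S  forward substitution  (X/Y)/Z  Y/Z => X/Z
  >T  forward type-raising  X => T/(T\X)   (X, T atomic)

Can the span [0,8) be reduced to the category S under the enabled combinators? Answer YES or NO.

[0,8] S   <
  [0,5] PP   <
    [0,2] NP/S   >S
      [0,1] "liked" : (NP/(NP/N))/S
      [1,2] "bone" : (NP/N)/S
    [2,5] PP\(NP/S)   <
      [2,4] N   >
        [2,3] "clearly" : N/S
        [3,4] "that" : S
      [4,5] "which" : (PP\(NP/S))\N
  [5,8] S\PP   >
    [5,6] "dog" : (S\PP)/S
    [6,8] S   >
      [6,7] "gave" : S/NP
      [7,8] "song" : NP

YES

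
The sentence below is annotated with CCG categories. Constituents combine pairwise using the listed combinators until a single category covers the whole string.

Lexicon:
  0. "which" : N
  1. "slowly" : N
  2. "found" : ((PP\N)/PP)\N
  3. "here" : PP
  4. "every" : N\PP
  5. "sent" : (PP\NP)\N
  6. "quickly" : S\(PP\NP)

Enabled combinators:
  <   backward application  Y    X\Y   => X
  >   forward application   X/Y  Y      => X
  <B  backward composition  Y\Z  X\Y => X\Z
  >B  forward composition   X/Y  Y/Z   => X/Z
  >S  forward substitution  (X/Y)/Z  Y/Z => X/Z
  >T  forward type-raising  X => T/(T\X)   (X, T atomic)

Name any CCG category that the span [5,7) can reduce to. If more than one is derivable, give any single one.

[0,7] S   <
  [0,4] PP   >
    [0,1] PP/(PP\N)   >T
      [0,1] "which" : N
    [1,4] PP\N   >
      [1,3] (PP\N)/PP   <
        [1,2] "slowly" : N
        [2,3] "found" : ((PP\N)/PP)\N
      [3,4] "here" : PP
  [4,7] S\PP   <B
    [4,5] "every" : N\PP
    [5,7] S\N   <B
      [5,6] "sent" : (PP\NP)\N
      [6,7] "quickly" : S\(PP\NP)

S\N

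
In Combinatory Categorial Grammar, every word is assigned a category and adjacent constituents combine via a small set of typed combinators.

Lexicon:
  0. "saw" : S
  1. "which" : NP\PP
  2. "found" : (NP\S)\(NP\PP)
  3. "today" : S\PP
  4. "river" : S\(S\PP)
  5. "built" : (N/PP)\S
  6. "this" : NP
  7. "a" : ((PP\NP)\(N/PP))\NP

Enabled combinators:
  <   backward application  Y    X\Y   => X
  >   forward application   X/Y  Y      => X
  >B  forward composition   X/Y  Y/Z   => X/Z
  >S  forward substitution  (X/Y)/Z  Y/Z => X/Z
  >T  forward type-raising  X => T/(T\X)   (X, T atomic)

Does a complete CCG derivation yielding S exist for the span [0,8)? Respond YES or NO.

S NP\PP (NP\S)\(NP\PP) S\PP S\(S\PP) (N/PP)\S NP ((PP\NP)\(N/PP))\NP
CKY chart[0,8] = {N/(N\PP), NP/(NP\PP), PP, PP/(PP\PP), S/(S\PP)}; S ∉ chart

NO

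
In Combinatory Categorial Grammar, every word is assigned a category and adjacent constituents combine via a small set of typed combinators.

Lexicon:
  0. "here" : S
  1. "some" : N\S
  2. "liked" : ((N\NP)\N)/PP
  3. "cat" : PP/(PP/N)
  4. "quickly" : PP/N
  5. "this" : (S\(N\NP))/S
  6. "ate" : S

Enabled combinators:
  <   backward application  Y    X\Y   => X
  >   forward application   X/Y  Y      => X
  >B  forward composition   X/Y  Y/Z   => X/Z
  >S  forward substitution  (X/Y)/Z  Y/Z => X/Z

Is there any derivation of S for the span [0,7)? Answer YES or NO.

[0,7] S   <
  [0,5] N\NP   <
    [0,2] N   <
      [0,1] "here" : S
      [1,2] "some" : N\S
    [2,5] (N\NP)\N   >
      [2,3] "liked" : ((N\NP)\N)/PP
      [3,5] PP   >
        [3,4] "cat" : PP/(PP/N)
        [4,5] "quickly" : PP/N
  [5,7] S\(N\NP)   >
    [5,6] "this" : (S\(N\NP))/S
    [6,7] "ate" : S

YES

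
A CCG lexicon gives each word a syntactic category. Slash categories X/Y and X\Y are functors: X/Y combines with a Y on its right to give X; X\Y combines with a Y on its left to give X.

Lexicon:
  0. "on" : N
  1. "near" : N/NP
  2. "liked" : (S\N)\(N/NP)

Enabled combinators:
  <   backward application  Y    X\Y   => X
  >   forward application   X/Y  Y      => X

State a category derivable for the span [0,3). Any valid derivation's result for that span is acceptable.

S

[0,3] S   <
  [0,1] "on" : N
  [1,3] S\N   <
    [1,2] "near" : N/NP
    [2,3] "liked" : (S\N)\(N/NP)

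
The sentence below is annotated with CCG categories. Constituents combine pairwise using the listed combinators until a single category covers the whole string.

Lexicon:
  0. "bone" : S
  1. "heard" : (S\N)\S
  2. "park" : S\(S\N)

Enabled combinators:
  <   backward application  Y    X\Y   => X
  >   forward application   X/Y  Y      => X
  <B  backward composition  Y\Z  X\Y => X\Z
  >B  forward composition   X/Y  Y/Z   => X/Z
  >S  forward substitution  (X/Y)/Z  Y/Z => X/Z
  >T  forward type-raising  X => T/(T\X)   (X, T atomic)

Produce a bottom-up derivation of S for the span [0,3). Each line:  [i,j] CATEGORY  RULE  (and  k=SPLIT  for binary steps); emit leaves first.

[0,3] S   <
  [0,2] S\N   <
    [0,1] "bone" : S
    [1,2] "heard" : (S\N)\S
  [2,3] "park" : S\(S\N)

[0,1] S  lex  "bone"
[1,2] (S\N)\S  lex  "heard"
[0,2] S\N  <  k=1
[2,3] S\(S\N)  lex  "park"
[0,3] S  <  k=2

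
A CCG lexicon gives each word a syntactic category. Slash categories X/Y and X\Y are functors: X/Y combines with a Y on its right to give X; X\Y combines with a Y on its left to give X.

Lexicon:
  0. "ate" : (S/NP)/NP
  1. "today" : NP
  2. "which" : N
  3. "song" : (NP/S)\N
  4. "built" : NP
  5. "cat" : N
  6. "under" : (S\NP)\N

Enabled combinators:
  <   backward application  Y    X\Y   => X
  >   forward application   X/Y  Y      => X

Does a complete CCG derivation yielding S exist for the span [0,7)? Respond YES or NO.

YES

[0,7] S   >
  [0,2] S/NP   >
    [0,1] "ate" : (S/NP)/NP
    [1,2] "today" : NP
  [2,7] NP   >
    [2,4] NP/S   <
      [2,3] "which" : N
      [3,4] "song" : (NP/S)\N
    [4,7] S   <
      [4,5] "built" : NP
      [5,7] S\NP   <
        [5,6] "cat" : N
        [6,7] "under" : (S\NP)\N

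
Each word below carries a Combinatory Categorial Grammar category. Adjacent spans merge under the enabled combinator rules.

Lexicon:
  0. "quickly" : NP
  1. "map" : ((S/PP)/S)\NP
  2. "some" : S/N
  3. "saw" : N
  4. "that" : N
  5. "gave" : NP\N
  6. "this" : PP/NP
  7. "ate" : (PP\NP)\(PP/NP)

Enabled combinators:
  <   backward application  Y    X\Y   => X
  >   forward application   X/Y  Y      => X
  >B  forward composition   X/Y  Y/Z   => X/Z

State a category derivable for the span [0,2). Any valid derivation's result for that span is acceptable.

[0,8] S   >
  [0,4] S/PP   >
    [0,2] (S/PP)/S   <
      [0,1] "quickly" : NP
      [1,2] "map" : ((S/PP)/S)\NP
    [2,4] S   >
      [2,3] "some" : S/N
      [3,4] "saw" : N
  [4,8] PP   <
    [4,6] NP   <
      [4,5] "that" : N
      [5,6] "gave" : NP\N
    [6,8] PP\NP   <
      [6,7] "this" : PP/NP
      [7,8] "ate" : (PP\NP)\(PP/NP)

(S/PP)/S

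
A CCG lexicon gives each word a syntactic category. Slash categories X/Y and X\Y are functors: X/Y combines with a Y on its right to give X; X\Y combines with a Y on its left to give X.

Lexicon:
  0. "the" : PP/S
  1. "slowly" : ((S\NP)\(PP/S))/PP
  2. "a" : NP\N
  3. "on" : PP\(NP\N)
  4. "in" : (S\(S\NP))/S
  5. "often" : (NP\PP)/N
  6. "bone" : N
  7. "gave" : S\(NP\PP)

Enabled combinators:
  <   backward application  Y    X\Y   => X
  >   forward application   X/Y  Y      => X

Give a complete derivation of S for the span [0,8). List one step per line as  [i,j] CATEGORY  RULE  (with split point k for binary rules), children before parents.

[0,1] PP/S  lex  "the"
[1,2] ((S\NP)\(PP/S))/PP  lex  "slowly"
[2,3] NP\N  lex  "a"
[3,4] PP\(NP\N)  lex  "on"
[2,4] PP  <  k=3
[1,4] (S\NP)\(PP/S)  >  k=2
[0,4] S\NP  <  k=1
[4,5] (S\(S\NP))/S  lex  "in"
[5,6] (NP\PP)/N  lex  "often"
[6,7] N  lex  "bone"
[5,7] NP\PP  >  k=6
[7,8] S\(NP\PP)  lex  "gave"
[5,8] S  <  k=7
[4,8] S\(S\NP)  >  k=5
[0,8] S  <  k=4

[0,8] S   <
  [0,4] S\NP   <
    [0,1] "the" : PP/S
    [1,4] (S\NP)\(PP/S)   >
      [1,2] "slowly" : ((S\NP)\(PP/S))/PP
      [2,4] PP   <
        [2,3] "a" : NP\N
        [3,4] "on" : PP\(NP\N)
  [4,8] S\(S\NP)   >
    [4,5] "in" : (S\(S\NP))/S
    [5,8] S   <
      [5,7] NP\PP   >
        [5,6] "often" : (NP\PP)/N
        [6,7] "bone" : N
      [7,8] "gave" : S\(NP\PP)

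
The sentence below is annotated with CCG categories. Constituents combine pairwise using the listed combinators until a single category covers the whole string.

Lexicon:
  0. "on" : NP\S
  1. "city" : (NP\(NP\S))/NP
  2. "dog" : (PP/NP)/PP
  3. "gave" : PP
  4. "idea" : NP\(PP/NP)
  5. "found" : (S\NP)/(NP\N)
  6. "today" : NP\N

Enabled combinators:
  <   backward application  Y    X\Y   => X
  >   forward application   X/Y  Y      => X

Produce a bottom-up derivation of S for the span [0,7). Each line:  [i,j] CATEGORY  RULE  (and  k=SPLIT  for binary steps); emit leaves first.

[0,7] S   <
  [0,5] NP   <
    [0,1] "on" : NP\S
    [1,5] NP\(NP\S)   >
      [1,2] "city" : (NP\(NP\S))/NP
      [2,5] NP   <
        [2,4] PP/NP   >
          [2,3] "dog" : (PP/NP)/PP
          [3,4] "gave" : PP
        [4,5] "idea" : NP\(PP/NP)
  [5,7] S\NP   >
    [5,6] "found" : (S\NP)/(NP\N)
    [6,7] "today" : NP\N

[0,1] NP\S  lex  "on"
[1,2] (NP\(NP\S))/NP  lex  "city"
[2,3] (PP/NP)/PP  lex  "dog"
[3,4] PP  lex  "gave"
[2,4] PP/NP  >  k=3
[4,5] NP\(PP/NP)  lex  "idea"
[2,5] NP  <  k=4
[1,5] NP\(NP\S)  >  k=2
[0,5] NP  <  k=1
[5,6] (S\NP)/(NP\N)  lex  "found"
[6,7] NP\N  lex  "today"
[5,7] S\NP  >  k=6
[0,7] S  <  k=5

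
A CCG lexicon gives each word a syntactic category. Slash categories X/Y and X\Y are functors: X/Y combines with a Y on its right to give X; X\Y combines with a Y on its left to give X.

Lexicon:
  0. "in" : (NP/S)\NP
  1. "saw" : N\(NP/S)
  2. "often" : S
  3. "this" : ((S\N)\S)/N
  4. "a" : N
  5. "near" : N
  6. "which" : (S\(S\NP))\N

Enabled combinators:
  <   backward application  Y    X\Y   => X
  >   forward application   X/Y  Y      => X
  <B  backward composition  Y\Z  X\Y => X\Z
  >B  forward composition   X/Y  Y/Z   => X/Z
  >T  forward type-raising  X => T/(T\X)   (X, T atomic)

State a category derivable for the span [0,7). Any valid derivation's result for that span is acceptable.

[0,7] S   <
  [0,5] S\NP   <B
    [0,2] N\NP   <B
      [0,1] "in" : (NP/S)\NP
      [1,2] "saw" : N\(NP/S)
    [2,5] S\N   <
      [2,3] "often" : S
      [3,5] (S\N)\S   >
        [3,4] "this" : ((S\N)\S)/N
        [4,5] "a" : N
  [5,7] S\(S\NP)   <
    [5,6] "near" : N
    [6,7] "which" : (S\(S\NP))\N

S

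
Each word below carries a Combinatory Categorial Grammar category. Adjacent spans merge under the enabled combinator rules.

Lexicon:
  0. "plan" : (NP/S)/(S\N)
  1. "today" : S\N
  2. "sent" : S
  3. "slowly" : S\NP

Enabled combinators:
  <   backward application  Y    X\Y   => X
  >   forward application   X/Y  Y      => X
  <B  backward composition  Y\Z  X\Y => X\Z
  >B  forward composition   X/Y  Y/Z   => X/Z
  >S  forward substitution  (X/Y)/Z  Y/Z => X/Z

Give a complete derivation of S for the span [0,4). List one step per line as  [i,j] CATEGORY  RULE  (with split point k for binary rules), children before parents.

[0,1] (NP/S)/(S\N)  lex  "plan"
[1,2] S\N  lex  "today"
[0,2] NP/S  >  k=1
[2,3] S  lex  "sent"
[0,3] NP  >  k=2
[3,4] S\NP  lex  "slowly"
[0,4] S  <  k=3

[0,4] S   <
  [0,3] NP   >
    [0,2] NP/S   >
      [0,1] "plan" : (NP/S)/(S\N)
      [1,2] "today" : S\N
    [2,3] "sent" : S
  [3,4] "slowly" : S\NP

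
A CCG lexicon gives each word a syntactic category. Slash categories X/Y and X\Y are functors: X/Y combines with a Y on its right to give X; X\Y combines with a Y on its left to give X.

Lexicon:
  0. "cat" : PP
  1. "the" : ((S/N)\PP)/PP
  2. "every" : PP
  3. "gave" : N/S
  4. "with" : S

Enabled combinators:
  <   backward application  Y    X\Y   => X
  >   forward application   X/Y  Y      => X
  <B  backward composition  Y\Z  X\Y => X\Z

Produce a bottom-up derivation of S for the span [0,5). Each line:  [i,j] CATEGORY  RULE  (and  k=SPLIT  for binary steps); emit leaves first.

[0,5] S   >
  [0,3] S/N   <
    [0,1] "cat" : PP
    [1,3] (S/N)\PP   >
      [1,2] "the" : ((S/N)\PP)/PP
      [2,3] "every" : PP
  [3,5] N   >
    [3,4] "gave" : N/S
    [4,5] "with" : S

[0,1] PP  lex  "cat"
[1,2] ((S/N)\PP)/PP  lex  "the"
[2,3] PP  lex  "every"
[1,3] (S/N)\PP  >  k=2
[0,3] S/N  <  k=1
[3,4] N/S  lex  "gave"
[4,5] S  lex  "with"
[3,5] N  >  k=4
[0,5] S  >  k=3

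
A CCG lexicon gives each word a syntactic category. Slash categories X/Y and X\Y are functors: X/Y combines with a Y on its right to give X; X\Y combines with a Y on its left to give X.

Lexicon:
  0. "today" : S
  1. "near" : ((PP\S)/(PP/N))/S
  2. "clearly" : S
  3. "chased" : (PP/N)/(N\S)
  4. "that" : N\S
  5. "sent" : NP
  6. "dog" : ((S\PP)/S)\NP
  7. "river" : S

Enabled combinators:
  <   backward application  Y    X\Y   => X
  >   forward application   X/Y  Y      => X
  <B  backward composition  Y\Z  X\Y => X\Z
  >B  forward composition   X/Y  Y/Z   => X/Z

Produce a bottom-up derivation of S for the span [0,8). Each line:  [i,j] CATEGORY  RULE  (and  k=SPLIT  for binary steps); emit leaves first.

[0,8] S   <
  [0,5] PP   <
    [0,1] "today" : S
    [1,5] PP\S   >
      [1,3] (PP\S)/(PP/N)   >
        [1,2] "near" : ((PP\S)/(PP/N))/S
        [2,3] "clearly" : S
      [3,5] PP/N   >
        [3,4] "chased" : (PP/N)/(N\S)
        [4,5] "that" : N\S
  [5,8] S\PP   >
    [5,7] (S\PP)/S   <
      [5,6] "sent" : NP
      [6,7] "dog" : ((S\PP)/S)\NP
    [7,8] "river" : S

[0,1] S  lex  "today"
[1,2] ((PP\S)/(PP/N))/S  lex  "near"
[2,3] S  lex  "clearly"
[1,3] (PP\S)/(PP/N)  >  k=2
[3,4] (PP/N)/(N\S)  lex  "chased"
[4,5] N\S  lex  "that"
[3,5] PP/N  >  k=4
[1,5] PP\S  >  k=3
[0,5] PP  <  k=1
[5,6] NP  lex  "sent"
[6,7] ((S\PP)/S)\NP  lex  "dog"
[5,7] (S\PP)/S  <  k=6
[7,8] S  lex  "river"
[5,8] S\PP  >  k=7
[0,8] S  <  k=5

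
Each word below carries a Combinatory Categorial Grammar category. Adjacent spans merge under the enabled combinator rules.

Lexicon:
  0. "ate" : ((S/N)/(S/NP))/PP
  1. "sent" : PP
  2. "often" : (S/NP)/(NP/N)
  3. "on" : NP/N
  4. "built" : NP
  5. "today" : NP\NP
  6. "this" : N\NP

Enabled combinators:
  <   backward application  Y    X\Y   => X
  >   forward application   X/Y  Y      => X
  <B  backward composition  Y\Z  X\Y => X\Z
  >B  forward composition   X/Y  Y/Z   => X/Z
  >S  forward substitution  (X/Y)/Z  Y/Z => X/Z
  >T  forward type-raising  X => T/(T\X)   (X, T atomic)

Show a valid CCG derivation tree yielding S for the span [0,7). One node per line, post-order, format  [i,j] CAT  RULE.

[0,1] ((S/N)/(S/NP))/PP  lex  "ate"
[1,2] PP  lex  "sent"
[0,2] (S/N)/(S/NP)  >  k=1
[2,3] (S/NP)/(NP/N)  lex  "often"
[3,4] NP/N  lex  "on"
[2,4] S/NP  >  k=3
[0,4] S/N  >  k=2
[4,5] NP  lex  "built"
[5,6] NP\NP  lex  "today"
[6,7] N\NP  lex  "this"
[5,7] N\NP  <B  k=6
[4,7] N  <  k=5
[0,7] S  >  k=4

[0,7] S   >
  [0,4] S/N   >
    [0,2] (S/N)/(S/NP)   >
      [0,1] "ate" : ((S/N)/(S/NP))/PP
      [1,2] "sent" : PP
    [2,4] S/NP   >
      [2,3] "often" : (S/NP)/(NP/N)
      [3,4] "on" : NP/N
  [4,7] N   <
    [4,5] "built" : NP
    [5,7] N\NP   <B
      [5,6] "today" : NP\NP
      [6,7] "this" : N\NP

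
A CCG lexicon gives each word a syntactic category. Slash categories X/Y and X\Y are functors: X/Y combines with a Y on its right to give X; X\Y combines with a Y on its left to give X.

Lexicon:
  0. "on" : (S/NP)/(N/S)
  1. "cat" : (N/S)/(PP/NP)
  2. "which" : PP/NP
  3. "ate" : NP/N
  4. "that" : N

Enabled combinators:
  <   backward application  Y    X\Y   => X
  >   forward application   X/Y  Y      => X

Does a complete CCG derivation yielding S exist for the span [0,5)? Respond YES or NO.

[0,5] S   >
  [0,3] S/NP   >
    [0,1] "on" : (S/NP)/(N/S)
    [1,3] N/S   >
      [1,2] "cat" : (N/S)/(PP/NP)
      [2,3] "which" : PP/NP
  [3,5] NP   >
    [3,4] "ate" : NP/N
    [4,5] "that" : N

YES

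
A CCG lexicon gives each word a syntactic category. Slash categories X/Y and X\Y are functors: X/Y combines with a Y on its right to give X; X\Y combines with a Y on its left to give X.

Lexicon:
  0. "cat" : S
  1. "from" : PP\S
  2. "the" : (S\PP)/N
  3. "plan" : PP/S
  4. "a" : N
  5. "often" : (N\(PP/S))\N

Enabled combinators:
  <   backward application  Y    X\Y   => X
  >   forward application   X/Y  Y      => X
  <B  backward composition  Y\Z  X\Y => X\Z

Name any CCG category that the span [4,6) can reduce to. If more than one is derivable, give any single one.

[0,6] S   <
  [0,2] PP   <
    [0,1] "cat" : S
    [1,2] "from" : PP\S
  [2,6] S\PP   >
    [2,3] "the" : (S\PP)/N
    [3,6] N   <
      [3,4] "plan" : PP/S
      [4,6] N\(PP/S)   <
        [4,5] "a" : N
        [5,6] "often" : (N\(PP/S))\N

N\(PP/S)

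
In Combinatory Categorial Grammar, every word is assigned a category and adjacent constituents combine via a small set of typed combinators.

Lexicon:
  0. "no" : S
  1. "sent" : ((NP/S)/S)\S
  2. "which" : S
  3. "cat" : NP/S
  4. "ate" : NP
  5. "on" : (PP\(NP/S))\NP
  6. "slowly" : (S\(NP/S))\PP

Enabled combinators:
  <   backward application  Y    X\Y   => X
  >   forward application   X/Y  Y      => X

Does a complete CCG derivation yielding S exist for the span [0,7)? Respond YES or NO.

YES

[0,7] S   <
  [0,3] NP/S   >
    [0,2] (NP/S)/S   <
      [0,1] "no" : S
      [1,2] "sent" : ((NP/S)/S)\S
    [2,3] "which" : S
  [3,7] S\(NP/S)   <
    [3,6] PP   <
      [3,4] "cat" : NP/S
      [4,6] PP\(NP/S)   <
        [4,5] "ate" : NP
        [5,6] "on" : (PP\(NP/S))\NP
    [6,7] "slowly" : (S\(NP/S))\PP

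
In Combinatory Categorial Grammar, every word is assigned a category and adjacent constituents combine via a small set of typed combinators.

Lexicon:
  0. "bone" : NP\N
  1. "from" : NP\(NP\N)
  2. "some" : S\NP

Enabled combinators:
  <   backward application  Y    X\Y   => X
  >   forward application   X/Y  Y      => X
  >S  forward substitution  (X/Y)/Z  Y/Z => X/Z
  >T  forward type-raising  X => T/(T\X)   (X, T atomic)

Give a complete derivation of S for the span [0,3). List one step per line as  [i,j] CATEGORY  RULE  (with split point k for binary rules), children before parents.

[0,1] NP\N  lex  "bone"
[1,2] NP\(NP\N)  lex  "from"
[0,2] NP  <  k=1
[2,3] S\NP  lex  "some"
[0,3] S  <  k=2

[0,3] S   <
  [0,2] NP   <
    [0,1] "bone" : NP\N
    [1,2] "from" : NP\(NP\N)
  [2,3] "some" : S\NP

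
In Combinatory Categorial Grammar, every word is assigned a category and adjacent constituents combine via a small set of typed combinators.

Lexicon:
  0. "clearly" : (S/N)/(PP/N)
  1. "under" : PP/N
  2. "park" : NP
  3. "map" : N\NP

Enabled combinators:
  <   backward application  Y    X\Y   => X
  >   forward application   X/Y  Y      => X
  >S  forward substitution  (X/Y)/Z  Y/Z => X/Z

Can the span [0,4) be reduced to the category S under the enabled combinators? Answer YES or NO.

YES

[0,4] S   >
  [0,2] S/N   >
    [0,1] "clearly" : (S/N)/(PP/N)
    [1,2] "under" : PP/N
  [2,4] N   <
    [2,3] "park" : NP
    [3,4] "map" : N\NP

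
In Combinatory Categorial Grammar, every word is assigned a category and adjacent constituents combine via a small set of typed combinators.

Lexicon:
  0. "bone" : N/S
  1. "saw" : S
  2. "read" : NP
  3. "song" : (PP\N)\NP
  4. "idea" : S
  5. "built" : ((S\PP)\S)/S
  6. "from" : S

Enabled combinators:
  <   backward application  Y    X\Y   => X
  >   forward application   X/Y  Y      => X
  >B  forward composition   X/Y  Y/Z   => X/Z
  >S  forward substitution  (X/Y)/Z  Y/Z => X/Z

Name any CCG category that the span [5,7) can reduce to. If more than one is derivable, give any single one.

(S\PP)\S

[0,7] S   <
  [0,4] PP   <
    [0,2] N   >
      [0,1] "bone" : N/S
      [1,2] "saw" : S
    [2,4] PP\N   <
      [2,3] "read" : NP
      [3,4] "song" : (PP\N)\NP
  [4,7] S\PP   <
    [4,5] "idea" : S
    [5,7] (S\PP)\S   >
      [5,6] "built" : ((S\PP)\S)/S
      [6,7] "from" : S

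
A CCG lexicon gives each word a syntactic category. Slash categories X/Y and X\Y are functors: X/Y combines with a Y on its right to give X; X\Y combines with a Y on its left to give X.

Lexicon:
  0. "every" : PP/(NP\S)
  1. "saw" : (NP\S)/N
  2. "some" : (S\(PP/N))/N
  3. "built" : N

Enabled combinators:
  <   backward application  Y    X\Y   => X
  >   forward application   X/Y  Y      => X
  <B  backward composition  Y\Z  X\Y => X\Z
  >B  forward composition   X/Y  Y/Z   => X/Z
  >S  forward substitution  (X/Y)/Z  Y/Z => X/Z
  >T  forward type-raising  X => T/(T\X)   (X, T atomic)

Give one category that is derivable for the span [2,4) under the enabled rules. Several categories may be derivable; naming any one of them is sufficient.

[0,4] S   <
  [0,2] PP/N   >B
    [0,1] "every" : PP/(NP\S)
    [1,2] "saw" : (NP\S)/N
  [2,4] S\(PP/N)   >
    [2,3] "some" : (S\(PP/N))/N
    [3,4] "built" : N

S\(PP/N)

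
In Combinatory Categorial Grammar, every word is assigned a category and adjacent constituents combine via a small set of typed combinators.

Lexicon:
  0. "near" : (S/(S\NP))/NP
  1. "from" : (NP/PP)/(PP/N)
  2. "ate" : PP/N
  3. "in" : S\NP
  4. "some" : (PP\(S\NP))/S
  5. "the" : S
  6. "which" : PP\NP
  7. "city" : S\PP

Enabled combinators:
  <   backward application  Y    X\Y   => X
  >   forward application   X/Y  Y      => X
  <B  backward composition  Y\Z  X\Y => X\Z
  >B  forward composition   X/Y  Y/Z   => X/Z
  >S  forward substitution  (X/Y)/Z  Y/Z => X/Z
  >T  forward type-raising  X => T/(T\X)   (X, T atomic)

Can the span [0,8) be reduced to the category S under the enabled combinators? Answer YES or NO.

[0,8] S   >
  [0,6] S/(S\NP)   >
    [0,1] "near" : (S/(S\NP))/NP
    [1,6] NP   >
      [1,3] NP/PP   >
        [1,2] "from" : (NP/PP)/(PP/N)
        [2,3] "ate" : PP/N
      [3,6] PP   <
        [3,4] "in" : S\NP
        [4,6] PP\(S\NP)   >
          [4,5] "some" : (PP\(S\NP))/S
          [5,6] "the" : S
  [6,8] S\NP   <B
    [6,7] "which" : PP\NP
    [7,8] "city" : S\PP

YES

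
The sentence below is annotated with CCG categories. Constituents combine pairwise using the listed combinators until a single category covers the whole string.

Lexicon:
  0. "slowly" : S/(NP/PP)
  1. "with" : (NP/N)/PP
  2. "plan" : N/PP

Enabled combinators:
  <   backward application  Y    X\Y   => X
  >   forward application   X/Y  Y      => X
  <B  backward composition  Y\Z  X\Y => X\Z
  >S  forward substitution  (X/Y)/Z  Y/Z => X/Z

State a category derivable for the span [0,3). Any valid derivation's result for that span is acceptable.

S

[0,3] S   >
  [0,1] "slowly" : S/(NP/PP)
  [1,3] NP/PP   >S
    [1,2] "with" : (NP/N)/PP
    [2,3] "plan" : N/PP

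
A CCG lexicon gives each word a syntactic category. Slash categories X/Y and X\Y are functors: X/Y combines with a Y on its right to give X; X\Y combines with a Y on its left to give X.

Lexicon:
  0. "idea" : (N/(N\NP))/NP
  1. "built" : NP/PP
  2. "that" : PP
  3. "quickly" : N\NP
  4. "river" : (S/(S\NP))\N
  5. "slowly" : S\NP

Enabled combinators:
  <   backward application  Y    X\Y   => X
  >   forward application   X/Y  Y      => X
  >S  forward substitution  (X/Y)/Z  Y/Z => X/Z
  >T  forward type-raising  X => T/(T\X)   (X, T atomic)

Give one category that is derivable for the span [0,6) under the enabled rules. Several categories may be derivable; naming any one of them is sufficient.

S

[0,6] S   >
  [0,5] S/(S\NP)   <
    [0,4] N   >
      [0,3] N/(N\NP)   >
        [0,1] "idea" : (N/(N\NP))/NP
        [1,3] NP   >
          [1,2] "built" : NP/PP
          [2,3] "that" : PP
      [3,4] "quickly" : N\NP
    [4,5] "river" : (S/(S\NP))\N
  [5,6] "slowly" : S\NP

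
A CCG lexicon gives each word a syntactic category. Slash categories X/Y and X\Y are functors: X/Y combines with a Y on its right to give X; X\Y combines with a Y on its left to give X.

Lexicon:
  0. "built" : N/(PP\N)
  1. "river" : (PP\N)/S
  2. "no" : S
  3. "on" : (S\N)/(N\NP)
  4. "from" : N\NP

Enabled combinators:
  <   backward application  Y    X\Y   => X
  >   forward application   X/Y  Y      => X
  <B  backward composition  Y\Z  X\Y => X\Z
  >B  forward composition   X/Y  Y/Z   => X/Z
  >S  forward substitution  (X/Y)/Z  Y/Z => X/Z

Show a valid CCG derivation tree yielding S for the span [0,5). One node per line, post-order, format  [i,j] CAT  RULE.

[0,1] N/(PP\N)  lex  "built"
[1,2] (PP\N)/S  lex  "river"
[0,2] N/S  >B  k=1
[2,3] S  lex  "no"
[0,3] N  >  k=2
[3,4] (S\N)/(N\NP)  lex  "on"
[4,5] N\NP  lex  "from"
[3,5] S\N  >  k=4
[0,5] S  <  k=3

[0,5] S   <
  [0,3] N   >
    [0,2] N/S   >B
      [0,1] "built" : N/(PP\N)
      [1,2] "river" : (PP\N)/S
    [2,3] "no" : S
  [3,5] S\N   >
    [3,4] "on" : (S\N)/(N\NP)
    [4,5] "from" : N\NP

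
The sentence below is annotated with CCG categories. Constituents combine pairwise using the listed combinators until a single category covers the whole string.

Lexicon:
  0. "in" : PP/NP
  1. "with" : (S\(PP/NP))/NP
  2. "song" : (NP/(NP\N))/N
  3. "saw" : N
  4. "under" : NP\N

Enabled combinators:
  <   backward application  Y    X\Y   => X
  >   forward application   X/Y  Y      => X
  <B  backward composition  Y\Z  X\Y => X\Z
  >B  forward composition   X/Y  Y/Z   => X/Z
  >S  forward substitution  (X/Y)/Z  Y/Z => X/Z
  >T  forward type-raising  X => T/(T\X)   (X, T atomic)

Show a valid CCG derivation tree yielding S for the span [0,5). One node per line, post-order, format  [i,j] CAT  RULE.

[0,1] PP/NP  lex  "in"
[1,2] (S\(PP/NP))/NP  lex  "with"
[2,3] (NP/(NP\N))/N  lex  "song"
[3,4] N  lex  "saw"
[2,4] NP/(NP\N)  >  k=3
[4,5] NP\N  lex  "under"
[2,5] NP  >  k=4
[1,5] S\(PP/NP)  >  k=2
[0,5] S  <  k=1

[0,5] S   <
  [0,1] "in" : PP/NP
  [1,5] S\(PP/NP)   >
    [1,2] "with" : (S\(PP/NP))/NP
    [2,5] NP   >
      [2,4] NP/(NP\N)   >
        [2,3] "song" : (NP/(NP\N))/N
        [3,4] "saw" : N
      [4,5] "under" : NP\N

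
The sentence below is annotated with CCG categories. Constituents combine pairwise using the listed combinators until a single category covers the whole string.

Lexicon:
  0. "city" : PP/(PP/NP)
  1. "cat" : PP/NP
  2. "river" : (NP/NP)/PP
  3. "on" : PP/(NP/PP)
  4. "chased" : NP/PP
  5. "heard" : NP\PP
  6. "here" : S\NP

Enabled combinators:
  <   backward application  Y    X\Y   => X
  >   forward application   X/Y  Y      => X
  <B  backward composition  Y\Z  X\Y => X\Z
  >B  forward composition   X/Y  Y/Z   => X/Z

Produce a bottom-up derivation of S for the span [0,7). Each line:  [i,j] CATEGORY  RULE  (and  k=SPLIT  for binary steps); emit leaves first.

[0,1] PP/(PP/NP)  lex  "city"
[1,2] PP/NP  lex  "cat"
[2,3] (NP/NP)/PP  lex  "river"
[3,4] PP/(NP/PP)  lex  "on"
[4,5] NP/PP  lex  "chased"
[3,5] PP  >  k=4
[2,5] NP/NP  >  k=3
[1,5] PP/NP  >B  k=2
[0,5] PP  >  k=1
[5,6] NP\PP  lex  "heard"
[0,6] NP  <  k=5
[6,7] S\NP  lex  "here"
[0,7] S  <  k=6

[0,7] S   <
  [0,6] NP   <
    [0,5] PP   >
      [0,1] "city" : PP/(PP/NP)
      [1,5] PP/NP   >B
        [1,2] "cat" : PP/NP
        [2,5] NP/NP   >
          [2,3] "river" : (NP/NP)/PP
          [3,5] PP   >
            [3,4] "on" : PP/(NP/PP)
            [4,5] "chased" : NP/PP
    [5,6] "heard" : NP\PP
  [6,7] "here" : S\NP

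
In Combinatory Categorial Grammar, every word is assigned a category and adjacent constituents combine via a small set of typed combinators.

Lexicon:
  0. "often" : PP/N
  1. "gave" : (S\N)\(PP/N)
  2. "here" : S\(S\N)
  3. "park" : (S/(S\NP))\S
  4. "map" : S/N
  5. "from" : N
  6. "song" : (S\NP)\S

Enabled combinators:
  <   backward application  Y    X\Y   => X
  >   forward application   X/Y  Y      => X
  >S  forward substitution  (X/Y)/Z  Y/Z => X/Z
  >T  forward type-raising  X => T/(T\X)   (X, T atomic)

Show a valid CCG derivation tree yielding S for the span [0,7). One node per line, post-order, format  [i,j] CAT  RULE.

[0,1] PP/N  lex  "often"
[1,2] (S\N)\(PP/N)  lex  "gave"
[0,2] S\N  <  k=1
[2,3] S\(S\N)  lex  "here"
[0,3] S  <  k=2
[3,4] (S/(S\NP))\S  lex  "park"
[0,4] S/(S\NP)  <  k=3
[4,5] S/N  lex  "map"
[5,6] N  lex  "from"
[4,6] S  >  k=5
[6,7] (S\NP)\S  lex  "song"
[4,7] S\NP  <  k=6
[0,7] S  >  k=4

[0,7] S   >
  [0,4] S/(S\NP)   <
    [0,3] S   <
      [0,2] S\N   <
        [0,1] "often" : PP/N
        [1,2] "gave" : (S\N)\(PP/N)
      [2,3] "here" : S\(S\N)
    [3,4] "park" : (S/(S\NP))\S
  [4,7] S\NP   <
    [4,6] S   >
      [4,5] "map" : S/N
      [5,6] "from" : N
    [6,7] "song" : (S\NP)\S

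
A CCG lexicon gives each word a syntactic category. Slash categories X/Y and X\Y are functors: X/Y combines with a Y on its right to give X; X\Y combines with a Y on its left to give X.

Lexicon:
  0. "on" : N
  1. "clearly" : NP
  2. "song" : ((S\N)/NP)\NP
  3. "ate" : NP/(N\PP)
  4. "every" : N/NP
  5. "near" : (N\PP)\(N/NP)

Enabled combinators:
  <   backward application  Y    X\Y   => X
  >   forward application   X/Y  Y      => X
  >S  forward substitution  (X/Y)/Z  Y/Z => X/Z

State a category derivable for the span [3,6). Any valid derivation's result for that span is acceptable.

[0,6] S   <
  [0,1] "on" : N
  [1,6] S\N   >
    [1,3] (S\N)/NP   <
      [1,2] "clearly" : NP
      [2,3] "song" : ((S\N)/NP)\NP
    [3,6] NP   >
      [3,4] "ate" : NP/(N\PP)
      [4,6] N\PP   <
        [4,5] "every" : N/NP
        [5,6] "near" : (N\PP)\(N/NP)

NP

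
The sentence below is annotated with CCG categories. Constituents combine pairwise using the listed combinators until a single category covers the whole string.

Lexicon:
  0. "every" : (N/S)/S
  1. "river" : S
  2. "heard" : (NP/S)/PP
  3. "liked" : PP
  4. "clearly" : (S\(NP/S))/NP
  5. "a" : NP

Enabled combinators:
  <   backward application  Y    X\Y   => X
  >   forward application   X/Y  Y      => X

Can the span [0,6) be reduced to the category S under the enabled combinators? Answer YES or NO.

(N/S)/S S (NP/S)/PP PP (S\(NP/S))/NP NP
CKY chart[0,6] = {N}; S ∉ chart

NO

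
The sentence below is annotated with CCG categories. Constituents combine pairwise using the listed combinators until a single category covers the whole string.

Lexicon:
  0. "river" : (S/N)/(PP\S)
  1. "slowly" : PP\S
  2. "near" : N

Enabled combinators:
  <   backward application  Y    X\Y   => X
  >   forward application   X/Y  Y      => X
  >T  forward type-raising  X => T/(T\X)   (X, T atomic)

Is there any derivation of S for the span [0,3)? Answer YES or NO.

[0,3] S   >
  [0,2] S/N   >
    [0,1] "river" : (S/N)/(PP\S)
    [1,2] "slowly" : PP\S
  [2,3] "near" : N

YES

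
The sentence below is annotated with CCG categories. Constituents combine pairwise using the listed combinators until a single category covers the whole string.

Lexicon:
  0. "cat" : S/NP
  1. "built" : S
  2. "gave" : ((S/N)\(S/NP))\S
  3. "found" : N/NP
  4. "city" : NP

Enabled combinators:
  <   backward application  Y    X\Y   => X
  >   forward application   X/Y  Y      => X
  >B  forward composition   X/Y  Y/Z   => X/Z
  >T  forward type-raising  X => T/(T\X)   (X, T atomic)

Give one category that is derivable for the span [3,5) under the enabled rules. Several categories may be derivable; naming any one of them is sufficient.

N

[0,5] S   >
  [0,3] S/N   <
    [0,1] "cat" : S/NP
    [1,3] (S/N)\(S/NP)   <
      [1,2] "built" : S
      [2,3] "gave" : ((S/N)\(S/NP))\S
  [3,5] N   >
    [3,4] "found" : N/NP
    [4,5] "city" : NP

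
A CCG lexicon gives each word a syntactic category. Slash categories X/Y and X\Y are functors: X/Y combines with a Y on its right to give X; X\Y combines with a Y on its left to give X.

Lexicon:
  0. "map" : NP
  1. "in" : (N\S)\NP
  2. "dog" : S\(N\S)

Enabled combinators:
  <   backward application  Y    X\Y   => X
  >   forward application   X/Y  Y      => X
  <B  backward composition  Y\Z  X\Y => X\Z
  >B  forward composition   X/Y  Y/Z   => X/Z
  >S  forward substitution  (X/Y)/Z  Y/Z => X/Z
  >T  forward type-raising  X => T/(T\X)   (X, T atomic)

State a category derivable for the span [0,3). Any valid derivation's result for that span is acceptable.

[0,3] S   >
  [0,1] S/(S\NP)   >T
    [0,1] "map" : NP
  [1,3] S\NP   <B
    [1,2] "in" : (N\S)\NP
    [2,3] "dog" : S\(N\S)

S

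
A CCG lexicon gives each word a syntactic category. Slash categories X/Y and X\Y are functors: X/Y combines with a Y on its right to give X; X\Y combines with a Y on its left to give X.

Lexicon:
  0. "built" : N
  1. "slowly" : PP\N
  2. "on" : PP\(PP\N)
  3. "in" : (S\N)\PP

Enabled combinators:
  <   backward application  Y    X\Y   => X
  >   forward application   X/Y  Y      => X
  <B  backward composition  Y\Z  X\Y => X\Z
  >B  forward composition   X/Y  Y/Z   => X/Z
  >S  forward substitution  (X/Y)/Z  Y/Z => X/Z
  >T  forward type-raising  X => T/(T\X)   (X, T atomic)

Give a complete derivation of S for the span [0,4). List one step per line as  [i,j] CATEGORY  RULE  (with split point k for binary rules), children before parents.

[0,1] N  lex  "built"
[1,2] PP\N  lex  "slowly"
[2,3] PP\(PP\N)  lex  "on"
[1,3] PP  <  k=2
[3,4] (S\N)\PP  lex  "in"
[1,4] S\N  <  k=3
[0,4] S  <  k=1

[0,4] S   <
  [0,1] "built" : N
  [1,4] S\N   <
    [1,3] PP   <
      [1,2] "slowly" : PP\N
      [2,3] "on" : PP\(PP\N)
    [3,4] "in" : (S\N)\PP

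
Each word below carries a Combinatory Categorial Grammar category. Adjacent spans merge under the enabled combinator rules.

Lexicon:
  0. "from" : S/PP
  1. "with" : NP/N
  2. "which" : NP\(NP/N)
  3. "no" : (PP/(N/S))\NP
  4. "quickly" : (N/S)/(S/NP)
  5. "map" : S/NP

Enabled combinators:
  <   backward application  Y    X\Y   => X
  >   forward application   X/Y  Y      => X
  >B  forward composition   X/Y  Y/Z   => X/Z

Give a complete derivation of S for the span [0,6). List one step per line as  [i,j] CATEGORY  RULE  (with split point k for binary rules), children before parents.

[0,6] S   >
  [0,1] "from" : S/PP
  [1,6] PP   >
    [1,4] PP/(N/S)   <
      [1,3] NP   <
        [1,2] "with" : NP/N
        [2,3] "which" : NP\(NP/N)
      [3,4] "no" : (PP/(N/S))\NP
    [4,6] N/S   >
      [4,5] "quickly" : (N/S)/(S/NP)
      [5,6] "map" : S/NP

[0,1] S/PP  lex  "from"
[1,2] NP/N  lex  "with"
[2,3] NP\(NP/N)  lex  "which"
[1,3] NP  <  k=2
[3,4] (PP/(N/S))\NP  lex  "no"
[1,4] PP/(N/S)  <  k=3
[4,5] (N/S)/(S/NP)  lex  "quickly"
[5,6] S/NP  lex  "map"
[4,6] N/S  >  k=5
[1,6] PP  >  k=4
[0,6] S  >  k=1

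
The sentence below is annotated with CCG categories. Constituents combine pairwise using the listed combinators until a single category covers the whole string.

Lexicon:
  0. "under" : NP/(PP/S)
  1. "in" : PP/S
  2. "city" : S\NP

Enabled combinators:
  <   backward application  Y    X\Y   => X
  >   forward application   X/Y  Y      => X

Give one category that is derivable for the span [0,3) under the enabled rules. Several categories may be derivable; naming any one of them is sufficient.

[0,3] S   <
  [0,2] NP   >
    [0,1] "under" : NP/(PP/S)
    [1,2] "in" : PP/S
  [2,3] "city" : S\NP

S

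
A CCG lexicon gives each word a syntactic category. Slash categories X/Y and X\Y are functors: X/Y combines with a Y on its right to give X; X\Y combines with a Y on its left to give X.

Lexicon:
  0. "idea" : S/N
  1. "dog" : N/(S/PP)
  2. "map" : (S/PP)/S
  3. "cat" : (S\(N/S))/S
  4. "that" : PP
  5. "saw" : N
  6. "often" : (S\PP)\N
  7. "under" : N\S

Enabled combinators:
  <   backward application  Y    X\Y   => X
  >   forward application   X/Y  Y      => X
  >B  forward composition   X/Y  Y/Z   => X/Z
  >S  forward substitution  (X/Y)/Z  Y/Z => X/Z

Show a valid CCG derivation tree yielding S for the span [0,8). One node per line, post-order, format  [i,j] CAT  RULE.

[0,1] S/N  lex  "idea"
[1,2] N/(S/PP)  lex  "dog"
[2,3] (S/PP)/S  lex  "map"
[1,3] N/S  >B  k=2
[3,4] (S\(N/S))/S  lex  "cat"
[4,5] PP  lex  "that"
[5,6] N  lex  "saw"
[6,7] (S\PP)\N  lex  "often"
[5,7] S\PP  <  k=6
[4,7] S  <  k=5
[3,7] S\(N/S)  >  k=4
[1,7] S  <  k=3
[7,8] N\S  lex  "under"
[1,8] N  <  k=7
[0,8] S  >  k=1

[0,8] S   >
  [0,1] "idea" : S/N
  [1,8] N   <
    [1,7] S   <
      [1,3] N/S   >B
        [1,2] "dog" : N/(S/PP)
        [2,3] "map" : (S/PP)/S
      [3,7] S\(N/S)   >
        [3,4] "cat" : (S\(N/S))/S
        [4,7] S   <
          [4,5] "that" : PP
          [5,7] S\PP   <
            [5,6] "saw" : N
            [6,7] "often" : (S\PP)\N
    [7,8] "under" : N\S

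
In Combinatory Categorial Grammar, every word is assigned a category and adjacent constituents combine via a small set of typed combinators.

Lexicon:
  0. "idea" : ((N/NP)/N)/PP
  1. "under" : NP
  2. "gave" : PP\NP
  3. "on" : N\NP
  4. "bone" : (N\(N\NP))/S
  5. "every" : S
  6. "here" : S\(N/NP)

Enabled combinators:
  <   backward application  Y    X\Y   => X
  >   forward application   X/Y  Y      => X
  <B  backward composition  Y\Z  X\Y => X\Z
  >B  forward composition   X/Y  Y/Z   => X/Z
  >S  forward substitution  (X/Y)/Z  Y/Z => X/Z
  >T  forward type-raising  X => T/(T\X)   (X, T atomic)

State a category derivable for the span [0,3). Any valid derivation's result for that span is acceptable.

(N/NP)/N

[0,7] S   <
  [0,6] N/NP   >
    [0,3] (N/NP)/N   >
      [0,1] "idea" : ((N/NP)/N)/PP
      [1,3] PP   >
        [1,2] PP/(PP\NP)   >T
          [1,2] "under" : NP
        [2,3] "gave" : PP\NP
    [3,6] N   <
      [3,4] "on" : N\NP
      [4,6] N\(N\NP)   >
        [4,5] "bone" : (N\(N\NP))/S
        [5,6] "every" : S
  [6,7] "here" : S\(N/NP)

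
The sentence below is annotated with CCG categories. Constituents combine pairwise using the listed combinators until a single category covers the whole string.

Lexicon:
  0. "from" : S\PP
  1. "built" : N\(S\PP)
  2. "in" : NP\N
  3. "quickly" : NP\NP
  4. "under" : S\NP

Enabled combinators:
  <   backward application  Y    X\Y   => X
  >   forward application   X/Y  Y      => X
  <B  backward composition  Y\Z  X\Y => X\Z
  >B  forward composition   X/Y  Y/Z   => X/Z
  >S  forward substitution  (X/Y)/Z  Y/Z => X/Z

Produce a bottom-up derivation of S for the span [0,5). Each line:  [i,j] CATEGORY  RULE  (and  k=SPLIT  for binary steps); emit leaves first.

[0,5] S   <
  [0,3] NP   <
    [0,2] N   <
      [0,1] "from" : S\PP
      [1,2] "built" : N\(S\PP)
    [2,3] "in" : NP\N
  [3,5] S\NP   <B
    [3,4] "quickly" : NP\NP
    [4,5] "under" : S\NP

[0,1] S\PP  lex  "from"
[1,2] N\(S\PP)  lex  "built"
[0,2] N  <  k=1
[2,3] NP\N  lex  "in"
[0,3] NP  <  k=2
[3,4] NP\NP  lex  "quickly"
[4,5] S\NP  lex  "under"
[3,5] S\NP  <B  k=4
[0,5] S  <  k=3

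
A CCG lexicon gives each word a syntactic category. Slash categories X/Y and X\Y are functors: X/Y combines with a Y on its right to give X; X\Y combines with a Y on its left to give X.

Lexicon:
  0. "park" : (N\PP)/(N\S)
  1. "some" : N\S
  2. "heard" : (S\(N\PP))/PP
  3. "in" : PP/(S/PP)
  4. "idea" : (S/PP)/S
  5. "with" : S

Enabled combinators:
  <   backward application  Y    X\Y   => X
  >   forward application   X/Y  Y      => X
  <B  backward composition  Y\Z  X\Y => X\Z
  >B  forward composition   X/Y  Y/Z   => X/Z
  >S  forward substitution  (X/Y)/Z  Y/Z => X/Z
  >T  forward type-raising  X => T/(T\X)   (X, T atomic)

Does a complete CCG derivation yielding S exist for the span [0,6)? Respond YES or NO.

YES

[0,6] S   <
  [0,2] N\PP   >
    [0,1] "park" : (N\PP)/(N\S)
    [1,2] "some" : N\S
  [2,6] S\(N\PP)   >
    [2,3] "heard" : (S\(N\PP))/PP
    [3,6] PP   >
      [3,4] "in" : PP/(S/PP)
      [4,6] S/PP   >
        [4,5] "idea" : (S/PP)/S
        [5,6] "with" : S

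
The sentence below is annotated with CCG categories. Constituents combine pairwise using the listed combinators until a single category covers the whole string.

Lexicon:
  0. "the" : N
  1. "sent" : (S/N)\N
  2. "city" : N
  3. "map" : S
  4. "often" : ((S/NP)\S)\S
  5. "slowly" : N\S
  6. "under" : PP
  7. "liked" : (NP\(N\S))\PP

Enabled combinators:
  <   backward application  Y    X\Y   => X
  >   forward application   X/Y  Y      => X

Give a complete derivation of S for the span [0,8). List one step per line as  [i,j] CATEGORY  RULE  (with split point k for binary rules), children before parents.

[0,8] S   >
  [0,5] S/NP   <
    [0,3] S   >
      [0,2] S/N   <
        [0,1] "the" : N
        [1,2] "sent" : (S/N)\N
      [2,3] "city" : N
    [3,5] (S/NP)\S   <
      [3,4] "map" : S
      [4,5] "often" : ((S/NP)\S)\S
  [5,8] NP   <
    [5,6] "slowly" : N\S
    [6,8] NP\(N\S)   <
      [6,7] "under" : PP
      [7,8] "liked" : (NP\(N\S))\PP

[0,1] N  lex  "the"
[1,2] (S/N)\N  lex  "sent"
[0,2] S/N  <  k=1
[2,3] N  lex  "city"
[0,3] S  >  k=2
[3,4] S  lex  "map"
[4,5] ((S/NP)\S)\S  lex  "often"
[3,5] (S/NP)\S  <  k=4
[0,5] S/NP  <  k=3
[5,6] N\S  lex  "slowly"
[6,7] PP  lex  "under"
[7,8] (NP\(N\S))\PP  lex  "liked"
[6,8] NP\(N\S)  <  k=7
[5,8] NP  <  k=6
[0,8] S  >  k=5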